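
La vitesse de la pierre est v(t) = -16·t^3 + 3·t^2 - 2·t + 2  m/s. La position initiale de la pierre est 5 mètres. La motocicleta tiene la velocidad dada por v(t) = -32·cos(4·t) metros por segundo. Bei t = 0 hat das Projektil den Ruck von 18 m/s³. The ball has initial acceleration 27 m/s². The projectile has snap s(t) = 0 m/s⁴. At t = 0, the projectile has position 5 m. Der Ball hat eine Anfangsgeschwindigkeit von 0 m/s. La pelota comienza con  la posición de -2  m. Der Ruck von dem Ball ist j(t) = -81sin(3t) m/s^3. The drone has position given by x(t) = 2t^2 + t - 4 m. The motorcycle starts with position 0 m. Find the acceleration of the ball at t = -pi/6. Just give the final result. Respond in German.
Die Antwort ist 0.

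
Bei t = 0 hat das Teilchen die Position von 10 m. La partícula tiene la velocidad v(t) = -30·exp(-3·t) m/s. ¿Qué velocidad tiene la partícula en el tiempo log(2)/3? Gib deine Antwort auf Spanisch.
Usando v(t) = -30·exp(-3·t) y sustituyendo t = log(2)/3, encontramos v = -15.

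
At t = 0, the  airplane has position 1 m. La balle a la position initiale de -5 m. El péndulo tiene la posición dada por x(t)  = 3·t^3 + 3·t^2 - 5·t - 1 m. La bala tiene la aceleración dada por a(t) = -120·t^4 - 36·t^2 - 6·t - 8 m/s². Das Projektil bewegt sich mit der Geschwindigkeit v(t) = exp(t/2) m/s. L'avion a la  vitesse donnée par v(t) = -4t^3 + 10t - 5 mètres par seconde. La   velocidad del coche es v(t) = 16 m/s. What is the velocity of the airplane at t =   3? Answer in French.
De l'équation de la vitesse v(t) = -4·t^3 + 10·t - 5, nous substituons t = 3 pour obtenir v = -83.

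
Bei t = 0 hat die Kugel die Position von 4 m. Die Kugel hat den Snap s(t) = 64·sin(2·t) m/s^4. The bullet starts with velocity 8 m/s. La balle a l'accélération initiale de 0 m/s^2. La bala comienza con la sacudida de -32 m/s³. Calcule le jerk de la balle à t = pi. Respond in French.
Nous devons trouver l'intégrale de notre équation du snap s(t) = 64·sin(2·t) 1 fois. L'intégrale du snap est le jerk. En utilisant j(0) = -32, nous obtenons j(t) = -32·cos(2·t). En utilisant j(t) = -32·cos(2·t) et en substituant t = pi, nous trouvons j = -32.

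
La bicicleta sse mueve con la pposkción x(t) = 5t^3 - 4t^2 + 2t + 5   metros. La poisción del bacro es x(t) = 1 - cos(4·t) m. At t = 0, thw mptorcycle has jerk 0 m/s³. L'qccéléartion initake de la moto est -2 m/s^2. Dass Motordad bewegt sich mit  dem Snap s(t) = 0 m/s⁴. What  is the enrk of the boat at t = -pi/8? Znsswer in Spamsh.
Debemos derivar nuestra ecuación de la posición x(t) = 1 - cos(4·t) 3 veces. Tomando d/dt de x(t), encontramos v(t) = 4·sin(4·t). Derivando la velocidad, obtenemos la aceleración: a(t) = 16·cos(4·t). Tomando d/dt de a(t), encontramos j(t) = -64·sin(4·t). De la ecuación de la sacudida j(t) = -64·sin(4·t), sustituimos t = -pi/8 para obtener j = 64.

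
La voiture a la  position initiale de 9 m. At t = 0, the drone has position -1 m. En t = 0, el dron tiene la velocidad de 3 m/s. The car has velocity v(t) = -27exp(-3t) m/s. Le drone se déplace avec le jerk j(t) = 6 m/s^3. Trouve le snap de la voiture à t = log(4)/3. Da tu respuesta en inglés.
We must differentiate our velocity equation v(t) = -27·exp(-3·t) 3 times. Differentiating velocity, we get acceleration: a(t) = 81·exp(-3·t). Taking d/dt of a(t), we find j(t) = -243·exp(-3·t). Differentiating jerk, we get snap: s(t) = 729·exp(-3·t). Using s(t) = 729·exp(-3·t) and substituting t = log(4)/3, we find s = 729/4.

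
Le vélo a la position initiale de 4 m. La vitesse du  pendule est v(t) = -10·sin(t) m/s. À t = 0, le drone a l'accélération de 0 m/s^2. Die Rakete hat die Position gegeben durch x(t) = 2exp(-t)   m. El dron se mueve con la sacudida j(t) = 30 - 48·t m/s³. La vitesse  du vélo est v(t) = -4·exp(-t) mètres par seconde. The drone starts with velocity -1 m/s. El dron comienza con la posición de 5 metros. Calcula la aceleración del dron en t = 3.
Partiendo de la sacudida j(t) = 30 - 48·t, tomamos 1 integral. Integrando la sacudida y usando la condición inicial a(0) = 0, obtenemos a(t) = 6·t·(5 - 4·t). Usando a(t) = 6·t·(5 - 4·t) y sustituyendo t = 3, encontramos a = -126.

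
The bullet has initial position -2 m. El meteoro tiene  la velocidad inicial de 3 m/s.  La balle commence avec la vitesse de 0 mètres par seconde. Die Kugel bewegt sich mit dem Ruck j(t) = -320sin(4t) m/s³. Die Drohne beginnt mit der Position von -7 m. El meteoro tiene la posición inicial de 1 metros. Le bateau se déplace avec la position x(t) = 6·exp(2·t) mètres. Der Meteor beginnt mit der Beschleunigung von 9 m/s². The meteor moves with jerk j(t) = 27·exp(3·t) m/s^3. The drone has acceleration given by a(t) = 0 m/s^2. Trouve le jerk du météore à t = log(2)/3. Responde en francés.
En utilisant j(t) = 27·exp(3·t) et en substituant t = log(2)/3, nous trouvons j = 54.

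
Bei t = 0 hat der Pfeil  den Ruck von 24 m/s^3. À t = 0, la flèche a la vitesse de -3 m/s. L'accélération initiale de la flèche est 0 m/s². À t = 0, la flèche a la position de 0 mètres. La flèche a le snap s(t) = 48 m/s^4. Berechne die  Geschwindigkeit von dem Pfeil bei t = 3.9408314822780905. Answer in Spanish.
Partiendo del snap s(t) = 48, tomamos 3 integrales. Tomando ∫s(t)dt y aplicando j(0) = 24, encontramos j(t) = 48·t + 24. La integral de la sacudida es la aceleración. Usando a(0) = 0, obtenemos a(t) = 24·t·(t + 1). Integrando la aceleración y usando la condición inicial v(0) = -3, obtenemos v(t) = 8·t^3 + 12·t^2 - 3. De la ecuación de la velocidad v(t) = 8·t^3 + 12·t^2 - 3, sustituimos t = 3.9408314822780905 para obtener v = 672.975552999445.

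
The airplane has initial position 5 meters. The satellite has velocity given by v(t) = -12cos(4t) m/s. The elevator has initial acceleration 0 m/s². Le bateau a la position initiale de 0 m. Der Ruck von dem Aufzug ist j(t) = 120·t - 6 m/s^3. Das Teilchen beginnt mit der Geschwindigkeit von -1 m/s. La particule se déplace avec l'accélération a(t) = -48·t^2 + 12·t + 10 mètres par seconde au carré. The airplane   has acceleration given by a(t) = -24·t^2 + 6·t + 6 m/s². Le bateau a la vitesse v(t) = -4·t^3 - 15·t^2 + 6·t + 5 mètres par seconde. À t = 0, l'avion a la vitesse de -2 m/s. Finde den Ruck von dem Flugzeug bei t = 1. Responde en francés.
Pour résoudre ceci, nous devons prendre 1 dérivée de notre équation de l'accélération a(t) = -24·t^2 + 6·t + 6. La dérivée de l'accélération donne le jerk: j(t) = 6 - 48·t. Nous avons le jerk j(t) = 6 - 48·t. En substituant t = 1: j(1) = -42.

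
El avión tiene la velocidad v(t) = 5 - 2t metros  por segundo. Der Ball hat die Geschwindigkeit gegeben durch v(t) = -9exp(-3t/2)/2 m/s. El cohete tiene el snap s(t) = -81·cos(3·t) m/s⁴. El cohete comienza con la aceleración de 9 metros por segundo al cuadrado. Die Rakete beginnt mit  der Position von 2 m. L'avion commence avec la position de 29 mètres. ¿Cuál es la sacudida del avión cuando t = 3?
Para resolver esto, necesitamos tomar 2 derivadas de nuestra ecuación de la velocidad v(t) = 5 - 2·t. Derivando la velocidad, obtenemos la aceleración: a(t) = -2. Derivando la aceleración, obtenemos la sacudida: j(t) = 0. Tenemos la sacudida j(t) = 0. Sustituyendo t = 3: j(3) = 0.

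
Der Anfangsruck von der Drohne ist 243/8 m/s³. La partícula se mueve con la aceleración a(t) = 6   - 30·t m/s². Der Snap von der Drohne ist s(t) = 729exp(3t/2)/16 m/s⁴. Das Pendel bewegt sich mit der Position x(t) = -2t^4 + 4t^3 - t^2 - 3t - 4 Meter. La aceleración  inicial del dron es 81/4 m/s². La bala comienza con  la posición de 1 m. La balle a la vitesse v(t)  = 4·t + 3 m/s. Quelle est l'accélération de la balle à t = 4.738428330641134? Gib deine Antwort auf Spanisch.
Partiendo de la velocidad v(t) = 4·t + 3, tomamos 1 derivada. Derivando la velocidad, obtenemos la aceleración: a(t) = 4. De la ecuación de la aceleración a(t) = 4, sustituimos t = 4.738428330641134 para obtener a = 4.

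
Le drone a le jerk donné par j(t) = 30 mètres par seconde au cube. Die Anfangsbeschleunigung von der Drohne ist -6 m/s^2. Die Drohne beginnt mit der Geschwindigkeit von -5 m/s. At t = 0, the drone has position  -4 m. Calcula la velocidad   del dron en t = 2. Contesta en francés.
Nous devons trouver la primitive de notre équation du jerk j(t) = 30 2 fois. L'intégrale du jerk, avec a(0) = -6, donne l'accélération: a(t) = 30·t - 6. La primitive de l'accélération, avec v(0) = -5, donne la vitesse: v(t) = 15·t^2 - 6·t - 5. Nous avons la vitesse v(t) = 15·t^2 - 6·t - 5. En substituant t = 2: v(2) = 43.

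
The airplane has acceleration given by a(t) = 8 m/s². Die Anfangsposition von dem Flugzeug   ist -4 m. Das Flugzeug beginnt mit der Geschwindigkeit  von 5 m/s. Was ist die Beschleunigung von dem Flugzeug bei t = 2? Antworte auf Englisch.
From the given acceleration equation a(t) = 8, we substitute t = 2 to get a = 8.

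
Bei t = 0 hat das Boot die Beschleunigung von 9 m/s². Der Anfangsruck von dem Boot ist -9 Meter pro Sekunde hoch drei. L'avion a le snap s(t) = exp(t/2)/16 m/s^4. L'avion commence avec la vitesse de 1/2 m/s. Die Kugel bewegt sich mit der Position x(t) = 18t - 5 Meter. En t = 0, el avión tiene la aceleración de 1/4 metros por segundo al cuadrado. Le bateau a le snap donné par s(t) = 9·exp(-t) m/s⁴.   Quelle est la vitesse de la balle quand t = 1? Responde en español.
Partiendo de la posición x(t) = 18·t - 5, tomamos 1 derivada. La derivada de la posición da la velocidad: v(t) = 18. Usando v(t) = 18 y sustituyendo t = 1, encontramos v = 18.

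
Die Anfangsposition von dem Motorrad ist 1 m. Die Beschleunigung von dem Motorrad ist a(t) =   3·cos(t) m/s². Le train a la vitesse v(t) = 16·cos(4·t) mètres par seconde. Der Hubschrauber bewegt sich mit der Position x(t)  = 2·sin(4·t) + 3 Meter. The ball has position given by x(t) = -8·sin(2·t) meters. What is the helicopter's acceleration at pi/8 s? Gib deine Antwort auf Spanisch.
Para resolver esto, necesitamos tomar 2 derivadas de nuestra ecuación de la posición x(t) = 2·sin(4·t) + 3. La derivada de la posición da la velocidad: v(t) = 8·cos(4·t). Derivando la velocidad, obtenemos la aceleración: a(t) = -32·sin(4·t). Tenemos la aceleración a(t) = -32·sin(4·t). Sustituyendo t = pi/8: a(pi/8) = -32.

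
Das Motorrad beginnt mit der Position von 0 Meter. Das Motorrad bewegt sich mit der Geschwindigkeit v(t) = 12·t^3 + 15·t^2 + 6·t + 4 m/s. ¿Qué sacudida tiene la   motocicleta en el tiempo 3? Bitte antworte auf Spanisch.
Debemos derivar nuestra ecuación de la velocidad v(t) = 12·t^3 + 15·t^2 + 6·t + 4 2 veces. Tomando d/dt de v(t), encontramos a(t) = 36·t^2 + 30·t + 6. La derivada de la aceleración da la sacudida: j(t) = 72·t + 30. Usando j(t) = 72·t + 30 y sustituyendo t = 3, encontramos j = 246.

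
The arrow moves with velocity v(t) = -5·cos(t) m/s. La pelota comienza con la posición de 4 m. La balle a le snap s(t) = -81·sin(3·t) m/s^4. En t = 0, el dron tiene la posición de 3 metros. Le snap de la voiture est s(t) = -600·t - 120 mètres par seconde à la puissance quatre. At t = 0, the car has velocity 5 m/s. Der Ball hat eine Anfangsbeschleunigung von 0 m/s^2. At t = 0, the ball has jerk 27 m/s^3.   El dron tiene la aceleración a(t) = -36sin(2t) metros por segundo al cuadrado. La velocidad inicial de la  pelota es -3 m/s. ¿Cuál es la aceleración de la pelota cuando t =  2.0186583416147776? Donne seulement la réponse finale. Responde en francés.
L'accélération à t = 2.0186583416147776 est a = -2.02734347037225.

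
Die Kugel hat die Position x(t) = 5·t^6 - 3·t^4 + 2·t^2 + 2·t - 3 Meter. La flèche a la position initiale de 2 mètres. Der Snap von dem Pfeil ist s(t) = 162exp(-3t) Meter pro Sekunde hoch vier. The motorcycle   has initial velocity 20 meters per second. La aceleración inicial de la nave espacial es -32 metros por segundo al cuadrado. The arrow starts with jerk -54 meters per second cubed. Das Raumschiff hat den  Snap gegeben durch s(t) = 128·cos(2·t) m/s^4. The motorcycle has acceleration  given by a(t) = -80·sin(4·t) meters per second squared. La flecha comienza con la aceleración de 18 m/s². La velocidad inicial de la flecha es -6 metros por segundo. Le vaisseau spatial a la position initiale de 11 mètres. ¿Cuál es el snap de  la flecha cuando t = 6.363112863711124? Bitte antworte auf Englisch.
We have snap s(t) = 162·exp(-3·t). Substituting t = 6.363112863711124: s(6.363112863711124) = 8.30081244587522E-7.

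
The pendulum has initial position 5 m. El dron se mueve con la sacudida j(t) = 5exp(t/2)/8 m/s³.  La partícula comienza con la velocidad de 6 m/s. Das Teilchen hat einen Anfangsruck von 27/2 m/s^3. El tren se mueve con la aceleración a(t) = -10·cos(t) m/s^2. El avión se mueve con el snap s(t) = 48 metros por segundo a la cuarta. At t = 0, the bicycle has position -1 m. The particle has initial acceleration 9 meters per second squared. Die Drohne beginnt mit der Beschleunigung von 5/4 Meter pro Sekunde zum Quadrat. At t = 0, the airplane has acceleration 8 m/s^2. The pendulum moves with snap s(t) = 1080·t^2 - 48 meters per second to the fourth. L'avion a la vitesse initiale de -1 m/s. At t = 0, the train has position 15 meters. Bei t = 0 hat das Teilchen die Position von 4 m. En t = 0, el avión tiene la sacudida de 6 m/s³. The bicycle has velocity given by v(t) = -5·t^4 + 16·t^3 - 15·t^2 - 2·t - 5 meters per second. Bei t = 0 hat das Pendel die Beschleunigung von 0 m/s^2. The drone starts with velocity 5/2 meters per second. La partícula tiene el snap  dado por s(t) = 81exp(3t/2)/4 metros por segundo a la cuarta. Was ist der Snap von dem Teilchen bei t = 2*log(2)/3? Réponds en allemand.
Aus der Gleichung für den Snap s(t) = 81·exp(3·t/2)/4, setzen wir t = 2*log(2)/3 ein und erhalten s = 81/2.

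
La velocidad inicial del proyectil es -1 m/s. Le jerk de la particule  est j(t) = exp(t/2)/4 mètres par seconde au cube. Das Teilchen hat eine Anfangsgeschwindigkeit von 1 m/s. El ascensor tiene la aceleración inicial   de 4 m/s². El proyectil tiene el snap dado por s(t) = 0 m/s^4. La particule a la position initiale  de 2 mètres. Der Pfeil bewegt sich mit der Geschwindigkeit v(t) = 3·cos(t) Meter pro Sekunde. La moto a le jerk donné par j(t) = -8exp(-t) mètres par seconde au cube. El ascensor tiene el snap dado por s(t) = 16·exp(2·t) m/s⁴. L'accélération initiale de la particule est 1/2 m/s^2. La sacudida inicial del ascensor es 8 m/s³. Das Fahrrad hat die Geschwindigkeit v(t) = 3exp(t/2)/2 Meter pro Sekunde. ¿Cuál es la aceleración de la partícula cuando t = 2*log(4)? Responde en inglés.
To find the answer, we compute 1 integral of j(t) = exp(t/2)/4. Finding the integral of j(t) and using a(0) = 1/2: a(t) = exp(t/2)/2. We have acceleration a(t) = exp(t/2)/2. Substituting t = 2*log(4): a(2*log(4)) = 2.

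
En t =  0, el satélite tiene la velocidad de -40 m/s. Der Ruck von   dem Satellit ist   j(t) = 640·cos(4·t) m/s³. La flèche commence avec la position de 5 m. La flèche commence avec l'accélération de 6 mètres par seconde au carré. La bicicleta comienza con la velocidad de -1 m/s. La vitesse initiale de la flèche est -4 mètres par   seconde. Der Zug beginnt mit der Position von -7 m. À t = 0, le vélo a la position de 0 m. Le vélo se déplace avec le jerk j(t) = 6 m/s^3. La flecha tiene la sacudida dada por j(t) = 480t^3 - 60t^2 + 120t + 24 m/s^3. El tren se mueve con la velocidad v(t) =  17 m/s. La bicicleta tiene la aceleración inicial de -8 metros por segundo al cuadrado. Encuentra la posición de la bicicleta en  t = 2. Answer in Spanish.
Para resolver esto, necesitamos tomar 3 antiderivadas de nuestra ecuación de la sacudida j(t) = 6. La antiderivada de la sacudida es la aceleración. Usando a(0) = -8, obtenemos a(t) = 6·t - 8. La integral de la aceleración, con v(0) = -1, da la velocidad: v(t) = 3·t^2 - 8·t - 1. Tomando ∫v(t)dt y aplicando x(0) = 0, encontramos x(t) = t^3 - 4·t^2 - t. Tenemos la posición x(t) = t^3 - 4·t^2 - t. Sustituyendo t = 2: x(2) = -10.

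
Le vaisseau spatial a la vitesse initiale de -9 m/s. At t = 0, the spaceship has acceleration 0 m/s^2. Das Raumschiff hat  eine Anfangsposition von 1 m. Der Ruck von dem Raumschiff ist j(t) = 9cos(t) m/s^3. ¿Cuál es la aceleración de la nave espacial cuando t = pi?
Debemos encontrar la integral de nuestra ecuación de la sacudida j(t) = 9·cos(t) 1 vez. La integral de la sacudida, con a(0) = 0, da la aceleración: a(t) = 9·sin(t). Tenemos la aceleración a(t) = 9·sin(t). Sustituyendo t = pi: a(pi) = 0.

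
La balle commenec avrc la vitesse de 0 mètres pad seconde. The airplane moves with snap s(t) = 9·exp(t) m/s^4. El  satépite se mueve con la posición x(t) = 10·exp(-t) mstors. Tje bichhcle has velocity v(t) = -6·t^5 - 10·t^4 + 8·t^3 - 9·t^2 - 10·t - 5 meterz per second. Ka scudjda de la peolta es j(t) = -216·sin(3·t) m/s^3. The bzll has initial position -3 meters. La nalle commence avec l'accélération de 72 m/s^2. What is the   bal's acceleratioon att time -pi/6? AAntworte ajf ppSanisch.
Partiendo de la sacudida j(t) = -216·sin(3·t), tomamos 1 integral. Integrando la sacudida y usando la condición inicial a(0) = 72, obtenemos a(t) = 72·cos(3·t). De la ecuación de la aceleración a(t) = 72·cos(3·t), sustituimos t = -pi/6 para obtener a = 0.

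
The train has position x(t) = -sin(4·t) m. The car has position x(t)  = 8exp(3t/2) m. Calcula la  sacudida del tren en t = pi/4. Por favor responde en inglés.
Starting from position x(t) = -sin(4·t), we take 3 derivatives. Differentiating position, we get velocity: v(t) = -4·cos(4·t). Differentiating velocity, we get acceleration: a(t) = 16·sin(4·t). The derivative of acceleration gives jerk: j(t) = 64·cos(4·t). From the given jerk equation j(t) = 64·cos(4·t), we substitute t = pi/4 to get j = -64.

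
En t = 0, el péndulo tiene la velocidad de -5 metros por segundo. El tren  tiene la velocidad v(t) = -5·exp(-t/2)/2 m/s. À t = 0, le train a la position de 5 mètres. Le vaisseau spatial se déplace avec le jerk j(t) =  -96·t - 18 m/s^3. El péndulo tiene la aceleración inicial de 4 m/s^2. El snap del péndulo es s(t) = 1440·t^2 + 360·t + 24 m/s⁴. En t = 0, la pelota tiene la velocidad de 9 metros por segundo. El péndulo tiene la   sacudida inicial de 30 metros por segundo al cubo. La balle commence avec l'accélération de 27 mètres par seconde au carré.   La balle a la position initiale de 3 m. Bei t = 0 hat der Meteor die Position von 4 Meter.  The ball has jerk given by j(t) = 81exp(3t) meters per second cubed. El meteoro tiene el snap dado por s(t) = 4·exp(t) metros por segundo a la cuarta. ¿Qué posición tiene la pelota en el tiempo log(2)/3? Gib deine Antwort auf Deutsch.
Ausgehend von dem Ruck j(t) = 81·exp(3·t), nehmen wir 3 Stammfunktionen. Durch Integration von dem Ruck und Verwendung der Anfangsbedingung a(0) = 27, erhalten wir a(t) = 27·exp(3·t). Das Integral von der Beschleunigung, mit v(0) = 9, ergibt die Geschwindigkeit: v(t) = 9·exp(3·t). Durch Integration von der Geschwindigkeit und Verwendung der Anfangsbedingung x(0) = 3, erhalten wir x(t) = 3·exp(3·t). Wir haben die Position x(t) = 3·exp(3·t). Durch Einsetzen von t = log(2)/3: x(log(2)/3) = 6.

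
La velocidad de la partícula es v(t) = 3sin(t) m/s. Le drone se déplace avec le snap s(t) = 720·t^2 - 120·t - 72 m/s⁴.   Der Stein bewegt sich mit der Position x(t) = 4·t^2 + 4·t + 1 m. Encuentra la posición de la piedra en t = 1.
Usando x(t) = 4·t^2 + 4·t + 1 y sustituyendo t = 1, encontramos x = 9.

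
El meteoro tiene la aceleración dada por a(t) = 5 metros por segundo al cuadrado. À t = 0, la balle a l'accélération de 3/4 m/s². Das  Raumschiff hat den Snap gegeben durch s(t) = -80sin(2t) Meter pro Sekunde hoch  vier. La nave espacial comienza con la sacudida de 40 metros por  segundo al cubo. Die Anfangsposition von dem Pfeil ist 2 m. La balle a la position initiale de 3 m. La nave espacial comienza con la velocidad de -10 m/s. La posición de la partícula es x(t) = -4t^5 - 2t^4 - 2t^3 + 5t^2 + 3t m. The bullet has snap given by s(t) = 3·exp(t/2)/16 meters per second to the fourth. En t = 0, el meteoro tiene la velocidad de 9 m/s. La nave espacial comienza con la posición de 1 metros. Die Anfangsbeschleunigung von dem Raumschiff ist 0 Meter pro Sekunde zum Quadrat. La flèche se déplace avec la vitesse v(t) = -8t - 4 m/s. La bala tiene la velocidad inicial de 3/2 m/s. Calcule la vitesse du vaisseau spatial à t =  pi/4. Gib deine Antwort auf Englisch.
To find the answer, we compute 3 integrals of s(t) = -80·sin(2·t). Finding the integral of s(t) and using j(0) = 40: j(t) = 40·cos(2·t). The integral of jerk is acceleration. Using a(0) = 0, we get a(t) = 20·sin(2·t). Finding the antiderivative of a(t) and using v(0) = -10: v(t) = -10·cos(2·t). From the given velocity equation v(t) = -10·cos(2·t), we substitute t = pi/4 to get v = 0.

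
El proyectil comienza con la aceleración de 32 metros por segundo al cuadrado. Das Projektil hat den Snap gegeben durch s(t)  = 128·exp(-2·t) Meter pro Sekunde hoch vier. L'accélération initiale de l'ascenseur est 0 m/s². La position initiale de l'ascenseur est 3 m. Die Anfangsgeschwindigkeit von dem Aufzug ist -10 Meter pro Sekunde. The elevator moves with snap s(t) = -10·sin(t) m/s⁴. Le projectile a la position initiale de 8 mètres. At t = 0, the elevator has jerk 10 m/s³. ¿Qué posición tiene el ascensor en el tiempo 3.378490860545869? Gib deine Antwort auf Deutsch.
Ausgehend von dem Snap s(t) = -10·sin(t), nehmen wir 4 Stammfunktionen. Die Stammfunktion von dem Snap, mit j(0) = 10, ergibt den Ruck: j(t) = 10·cos(t). Die Stammfunktion von dem Ruck ist die Beschleunigung. Mit a(0) = 0 erhalten wir a(t) = 10·sin(t). Das Integral von der Beschleunigung ist die Geschwindigkeit. Mit v(0) = -10 erhalten wir v(t) = -10·cos(t). Die Stammfunktion von der Geschwindigkeit ist die Position. Mit x(0) = 3 erhalten wir x(t) = 3 - 10·sin(t). Mit x(t) = 3 - 10·sin(t) und Einsetzen von t = 3.378490860545869, finden wir x = 5.34688598402825.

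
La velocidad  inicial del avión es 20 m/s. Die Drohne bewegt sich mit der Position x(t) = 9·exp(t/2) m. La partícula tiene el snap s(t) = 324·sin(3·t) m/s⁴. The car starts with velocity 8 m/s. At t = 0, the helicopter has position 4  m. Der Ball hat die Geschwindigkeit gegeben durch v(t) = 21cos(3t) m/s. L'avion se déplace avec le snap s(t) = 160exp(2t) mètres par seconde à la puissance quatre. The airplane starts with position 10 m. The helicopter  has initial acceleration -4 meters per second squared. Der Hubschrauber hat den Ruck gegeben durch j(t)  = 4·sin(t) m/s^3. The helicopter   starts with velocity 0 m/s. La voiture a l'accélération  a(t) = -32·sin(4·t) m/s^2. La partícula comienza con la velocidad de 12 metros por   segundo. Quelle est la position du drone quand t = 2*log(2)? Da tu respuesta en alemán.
Mit x(t) = 9·exp(t/2) und Einsetzen von t = 2*log(2), finden wir x = 18.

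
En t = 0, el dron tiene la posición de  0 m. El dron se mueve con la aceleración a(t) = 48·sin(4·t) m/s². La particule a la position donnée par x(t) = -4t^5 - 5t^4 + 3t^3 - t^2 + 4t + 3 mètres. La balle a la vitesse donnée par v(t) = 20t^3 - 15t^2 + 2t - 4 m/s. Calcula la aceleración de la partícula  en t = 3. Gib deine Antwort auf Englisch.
To solve this, we need to take 2 derivatives of our position equation x(t) = -4·t^5 - 5·t^4 + 3·t^3 - t^2 + 4·t + 3. The derivative of position gives velocity: v(t) = -20·t^4 - 20·t^3 + 9·t^2 - 2·t + 4. Differentiating velocity, we get acceleration: a(t) = -80·t^3 - 60·t^2 + 18·t - 2. We have acceleration a(t) = -80·t^3 - 60·t^2 + 18·t - 2. Substituting t = 3: a(3) = -2648.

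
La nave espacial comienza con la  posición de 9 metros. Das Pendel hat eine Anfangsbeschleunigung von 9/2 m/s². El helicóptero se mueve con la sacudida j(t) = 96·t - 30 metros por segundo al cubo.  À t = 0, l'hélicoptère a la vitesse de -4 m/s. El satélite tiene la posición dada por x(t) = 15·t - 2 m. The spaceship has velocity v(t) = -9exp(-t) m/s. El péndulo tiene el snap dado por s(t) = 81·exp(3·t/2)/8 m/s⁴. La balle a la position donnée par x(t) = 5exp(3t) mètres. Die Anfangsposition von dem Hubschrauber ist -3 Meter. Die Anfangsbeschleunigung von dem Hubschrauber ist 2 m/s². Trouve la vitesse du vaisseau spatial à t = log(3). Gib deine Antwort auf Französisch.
En utilisant v(t) = -9·exp(-t) et en substituant t = log(3), nous trouvons v = -3.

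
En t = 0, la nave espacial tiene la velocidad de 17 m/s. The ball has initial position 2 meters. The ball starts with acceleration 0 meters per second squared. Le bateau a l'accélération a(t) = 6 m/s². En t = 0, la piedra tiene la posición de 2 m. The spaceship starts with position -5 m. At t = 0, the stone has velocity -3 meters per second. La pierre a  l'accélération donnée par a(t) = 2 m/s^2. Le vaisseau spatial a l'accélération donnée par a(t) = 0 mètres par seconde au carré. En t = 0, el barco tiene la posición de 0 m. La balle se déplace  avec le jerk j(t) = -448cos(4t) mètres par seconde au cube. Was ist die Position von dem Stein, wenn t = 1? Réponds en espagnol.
Para resolver esto, necesitamos tomar 2 antiderivadas de nuestra ecuación de la aceleración a(t) = 2. Tomando ∫a(t)dt y aplicando v(0) = -3, encontramos v(t) = 2·t - 3. La antiderivada de la velocidad es la posición. Usando x(0) = 2, obtenemos x(t) = t^2 - 3·t + 2. De la ecuación de la posición x(t) = t^2 - 3·t + 2, sustituimos t = 1 para obtener x = 0.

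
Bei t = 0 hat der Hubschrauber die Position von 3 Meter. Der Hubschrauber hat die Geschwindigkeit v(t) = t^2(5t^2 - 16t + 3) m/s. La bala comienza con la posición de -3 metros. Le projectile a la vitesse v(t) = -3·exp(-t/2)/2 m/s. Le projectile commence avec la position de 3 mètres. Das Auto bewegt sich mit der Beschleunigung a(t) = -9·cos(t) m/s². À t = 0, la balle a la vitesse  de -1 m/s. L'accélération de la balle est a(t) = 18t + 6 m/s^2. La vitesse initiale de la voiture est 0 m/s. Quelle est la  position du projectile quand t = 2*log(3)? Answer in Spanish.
Necesitamos integrar nuestra ecuación de la velocidad v(t) = -3·exp(-t/2)/2 1 vez. Tomando ∫v(t)dt y aplicando x(0) = 3, encontramos x(t) = 3·exp(-t/2). Usando x(t) = 3·exp(-t/2) y sustituyendo t = 2*log(3), encontramos x = 1.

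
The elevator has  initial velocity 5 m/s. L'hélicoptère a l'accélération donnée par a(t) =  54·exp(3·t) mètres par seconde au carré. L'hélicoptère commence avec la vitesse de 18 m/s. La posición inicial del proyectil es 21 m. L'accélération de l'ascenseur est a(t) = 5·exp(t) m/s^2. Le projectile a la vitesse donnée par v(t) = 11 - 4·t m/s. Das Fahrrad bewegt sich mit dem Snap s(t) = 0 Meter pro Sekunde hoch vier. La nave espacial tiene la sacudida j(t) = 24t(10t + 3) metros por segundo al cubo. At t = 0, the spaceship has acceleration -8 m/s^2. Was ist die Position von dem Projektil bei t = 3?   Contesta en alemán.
Um dies zu lösen, müssen wir 1 Stammfunktion unserer Gleichung für die Geschwindigkeit v(t) = 11 - 4·t finden. Durch Integration von der Geschwindigkeit und Verwendung der Anfangsbedingung x(0) = 21, erhalten wir x(t) = -2·t^2 + 11·t + 21. Wir haben die Position x(t) = -2·t^2 + 11·t + 21. Durch Einsetzen von t = 3: x(3) = 36.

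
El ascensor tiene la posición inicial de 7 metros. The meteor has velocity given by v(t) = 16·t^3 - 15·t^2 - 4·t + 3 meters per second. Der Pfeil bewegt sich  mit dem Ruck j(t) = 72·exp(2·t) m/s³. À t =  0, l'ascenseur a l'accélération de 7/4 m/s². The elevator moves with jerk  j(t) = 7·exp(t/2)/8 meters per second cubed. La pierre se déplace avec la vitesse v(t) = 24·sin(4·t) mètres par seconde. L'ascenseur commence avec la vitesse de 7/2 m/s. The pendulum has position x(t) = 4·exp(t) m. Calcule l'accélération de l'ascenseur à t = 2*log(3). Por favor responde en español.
Necesitamos integrar nuestra ecuación de la sacudida j(t) = 7·exp(t/2)/8 1 vez. La antiderivada de la sacudida es la aceleración. Usando a(0) = 7/4, obtenemos a(t) = 7·exp(t/2)/4. Usando a(t) = 7·exp(t/2)/4 y sustituyendo t = 2*log(3), encontramos a = 21/4.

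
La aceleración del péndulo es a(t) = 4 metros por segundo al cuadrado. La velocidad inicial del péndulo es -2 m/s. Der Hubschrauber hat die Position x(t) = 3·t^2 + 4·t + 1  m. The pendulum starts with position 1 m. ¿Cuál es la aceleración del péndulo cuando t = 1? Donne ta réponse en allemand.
Aus der Gleichung für die Beschleunigung a(t) = 4, setzen wir t = 1 ein und erhalten a = 4.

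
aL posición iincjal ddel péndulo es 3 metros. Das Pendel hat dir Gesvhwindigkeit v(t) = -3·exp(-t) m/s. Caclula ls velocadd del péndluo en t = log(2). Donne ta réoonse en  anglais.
We have velocity v(t) = -3·exp(-t). Substituting t = log(2): v(log(2)) = -3/2.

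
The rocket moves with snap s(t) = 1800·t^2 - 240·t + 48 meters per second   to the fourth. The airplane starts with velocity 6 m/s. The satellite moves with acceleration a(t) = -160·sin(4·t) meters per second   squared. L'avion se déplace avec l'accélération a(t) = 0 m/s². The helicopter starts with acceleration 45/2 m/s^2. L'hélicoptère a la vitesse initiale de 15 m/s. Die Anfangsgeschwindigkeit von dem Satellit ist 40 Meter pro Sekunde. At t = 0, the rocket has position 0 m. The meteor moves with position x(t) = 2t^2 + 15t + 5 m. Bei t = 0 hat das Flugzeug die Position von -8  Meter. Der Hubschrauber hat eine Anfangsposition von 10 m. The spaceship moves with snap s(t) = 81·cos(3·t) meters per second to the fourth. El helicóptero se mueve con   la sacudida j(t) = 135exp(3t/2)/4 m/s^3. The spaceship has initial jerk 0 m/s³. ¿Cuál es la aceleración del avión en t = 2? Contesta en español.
De la ecuación de la aceleración a(t) = 0, sustituimos t = 2 para obtener a = 0.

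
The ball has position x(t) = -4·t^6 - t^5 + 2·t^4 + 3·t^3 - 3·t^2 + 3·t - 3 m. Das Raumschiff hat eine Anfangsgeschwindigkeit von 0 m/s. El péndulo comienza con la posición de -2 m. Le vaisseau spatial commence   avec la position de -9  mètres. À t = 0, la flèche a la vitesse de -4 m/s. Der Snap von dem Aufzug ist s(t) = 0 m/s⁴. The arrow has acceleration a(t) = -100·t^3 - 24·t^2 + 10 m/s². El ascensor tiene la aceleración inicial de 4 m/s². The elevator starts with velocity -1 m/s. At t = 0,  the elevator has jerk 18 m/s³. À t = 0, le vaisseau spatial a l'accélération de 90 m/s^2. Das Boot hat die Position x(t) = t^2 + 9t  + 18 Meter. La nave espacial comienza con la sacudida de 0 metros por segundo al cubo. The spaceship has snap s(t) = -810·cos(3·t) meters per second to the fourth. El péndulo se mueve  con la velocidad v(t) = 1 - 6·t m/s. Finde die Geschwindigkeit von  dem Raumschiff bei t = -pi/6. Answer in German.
Um dies zu lösen, müssen wir 3 Integrale unserer Gleichung für den Snap s(t) = -810·cos(3·t) finden. Das Integral von dem Snap, mit j(0) = 0, ergibt den Ruck: j(t) = -270·sin(3·t). Die Stammfunktion von dem Ruck ist die Beschleunigung. Mit a(0) = 90 erhalten wir a(t) = 90·cos(3·t). Die Stammfunktion von der Beschleunigung ist die Geschwindigkeit. Mit v(0) = 0 erhalten wir v(t) = 30·sin(3·t). Aus der Gleichung für die Geschwindigkeit v(t) = 30·sin(3·t), setzen wir t = -pi/6 ein und erhalten v = -30.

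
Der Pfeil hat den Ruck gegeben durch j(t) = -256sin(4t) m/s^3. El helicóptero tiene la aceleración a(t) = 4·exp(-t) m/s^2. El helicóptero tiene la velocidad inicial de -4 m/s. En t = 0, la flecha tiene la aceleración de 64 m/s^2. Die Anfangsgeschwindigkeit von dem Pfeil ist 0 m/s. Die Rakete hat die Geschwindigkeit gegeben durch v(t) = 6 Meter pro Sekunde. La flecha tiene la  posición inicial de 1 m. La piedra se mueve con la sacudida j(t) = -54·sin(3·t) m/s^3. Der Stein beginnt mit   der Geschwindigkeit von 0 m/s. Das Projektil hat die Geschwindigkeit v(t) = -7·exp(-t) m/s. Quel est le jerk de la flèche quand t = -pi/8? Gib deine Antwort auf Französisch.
Nous avons le jerk j(t) = -256·sin(4·t). En substituant t = -pi/8: j(-pi/8) = 256.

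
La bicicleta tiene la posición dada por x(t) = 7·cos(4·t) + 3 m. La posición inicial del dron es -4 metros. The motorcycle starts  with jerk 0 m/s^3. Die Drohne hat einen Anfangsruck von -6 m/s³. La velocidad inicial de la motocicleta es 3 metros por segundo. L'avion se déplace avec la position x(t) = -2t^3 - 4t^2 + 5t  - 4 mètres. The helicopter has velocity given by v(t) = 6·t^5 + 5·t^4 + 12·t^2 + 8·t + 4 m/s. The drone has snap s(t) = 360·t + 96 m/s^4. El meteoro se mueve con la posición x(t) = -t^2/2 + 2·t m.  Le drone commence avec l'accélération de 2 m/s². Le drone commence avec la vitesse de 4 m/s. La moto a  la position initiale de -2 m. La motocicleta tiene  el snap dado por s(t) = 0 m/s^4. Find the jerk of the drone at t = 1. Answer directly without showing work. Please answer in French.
Le jerk à t = 1 est j = 270.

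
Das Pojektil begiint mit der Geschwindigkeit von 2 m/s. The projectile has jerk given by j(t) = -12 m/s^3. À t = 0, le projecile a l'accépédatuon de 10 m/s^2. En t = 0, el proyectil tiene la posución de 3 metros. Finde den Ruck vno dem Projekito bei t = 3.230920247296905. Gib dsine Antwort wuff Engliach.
Using j(t) = -12 and substituting t = 3.230920247296905, we find j = -12.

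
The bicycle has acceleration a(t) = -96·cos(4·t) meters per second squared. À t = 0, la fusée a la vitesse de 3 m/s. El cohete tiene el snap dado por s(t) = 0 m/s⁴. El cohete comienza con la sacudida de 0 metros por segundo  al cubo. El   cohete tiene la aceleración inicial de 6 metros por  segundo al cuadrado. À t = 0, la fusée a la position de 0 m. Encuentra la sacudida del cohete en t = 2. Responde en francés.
Nous devons intégrer notre équation du snap s(t) = 0 1 fois. En intégrant le snap et en utilisant la condition initiale j(0) = 0, nous obtenons j(t) = 0. En utilisant j(t) = 0 et en substituant t = 2, nous trouvons j = 0.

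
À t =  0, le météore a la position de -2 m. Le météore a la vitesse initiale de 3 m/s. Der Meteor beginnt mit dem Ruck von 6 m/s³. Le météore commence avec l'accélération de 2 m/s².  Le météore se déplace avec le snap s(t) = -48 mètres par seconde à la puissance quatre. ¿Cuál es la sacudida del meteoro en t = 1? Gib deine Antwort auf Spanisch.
Para resolver esto, necesitamos tomar 1 integral de nuestra ecuación del snap s(t) = -48. La integral del snap, con j(0) = 6, da la sacudida: j(t) = 6 - 48·t. Tenemos la sacudida j(t) = 6 - 48·t. Sustituyendo t = 1: j(1) = -42.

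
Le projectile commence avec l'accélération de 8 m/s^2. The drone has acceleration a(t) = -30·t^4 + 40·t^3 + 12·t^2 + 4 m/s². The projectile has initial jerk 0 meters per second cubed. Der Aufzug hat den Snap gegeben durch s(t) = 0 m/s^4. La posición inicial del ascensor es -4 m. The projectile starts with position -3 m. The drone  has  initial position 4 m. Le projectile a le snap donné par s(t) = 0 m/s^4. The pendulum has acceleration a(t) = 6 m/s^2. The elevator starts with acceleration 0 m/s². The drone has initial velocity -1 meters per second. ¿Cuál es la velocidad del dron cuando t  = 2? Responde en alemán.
Um dies zu lösen, müssen wir 1 Integral unserer Gleichung für die Beschleunigung a(t) = -30·t^4 + 40·t^3 + 12·t^2 + 4 finden. Mit ∫a(t)dt und Anwendung von v(0) = -1, finden wir v(t) = -6·t^5 + 10·t^4 + 4·t^3 + 4·t - 1. Mit v(t) = -6·t^5 + 10·t^4 + 4·t^3 + 4·t - 1 und Einsetzen von t = 2, finden wir v = 7.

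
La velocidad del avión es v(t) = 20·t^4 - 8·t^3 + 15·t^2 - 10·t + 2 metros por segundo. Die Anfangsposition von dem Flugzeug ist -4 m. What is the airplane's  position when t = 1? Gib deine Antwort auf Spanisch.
Para resolver esto, necesitamos tomar 1 integral de nuestra ecuación de la velocidad v(t) = 20·t^4 - 8·t^3 + 15·t^2 - 10·t + 2. La integral de la velocidad es la posición. Usando x(0) = -4, obtenemos x(t) = 4·t^5 - 2·t^4 + 5·t^3 - 5·t^2 + 2·t - 4. Tenemos la posición x(t) = 4·t^5 - 2·t^4 + 5·t^3 - 5·t^2 + 2·t - 4. Sustituyendo t = 1: x(1) = 0.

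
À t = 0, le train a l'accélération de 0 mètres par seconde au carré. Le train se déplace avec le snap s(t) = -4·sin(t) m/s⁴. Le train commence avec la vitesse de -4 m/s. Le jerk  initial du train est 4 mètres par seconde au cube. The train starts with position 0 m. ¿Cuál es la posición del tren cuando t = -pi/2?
Debemos encontrar la integral de nuestra ecuación del snap s(t) = -4·sin(t) 4 veces. Integrando el snap y usando la condición inicial j(0) = 4, obtenemos j(t) = 4·cos(t). Integrando la sacudida y usando la condición inicial a(0) = 0, obtenemos a(t) = 4·sin(t). La antiderivada de la aceleración, con v(0) = -4, da la velocidad: v(t) = -4·cos(t). Tomando ∫v(t)dt y aplicando x(0) = 0, encontramos x(t) = -4·sin(t). Usando x(t) = -4·sin(t) y sustituyendo t = -pi/2, encontramos x = 4.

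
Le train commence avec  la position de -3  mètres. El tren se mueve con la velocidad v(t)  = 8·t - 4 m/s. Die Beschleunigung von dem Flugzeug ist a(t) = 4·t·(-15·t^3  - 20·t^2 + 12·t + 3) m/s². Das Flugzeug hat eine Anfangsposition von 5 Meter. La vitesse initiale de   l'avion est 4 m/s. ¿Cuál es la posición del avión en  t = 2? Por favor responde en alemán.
Um dies zu lösen, müssen wir 2 Integrale unserer Gleichung für die Beschleunigung a(t) = 4·t·(-15·t^3 - 20·t^2 + 12·t + 3) finden. Durch Integration von der Beschleunigung und Verwendung der Anfangsbedingung v(0) = 4, erhalten wir v(t) = -12·t^5 - 20·t^4 + 16·t^3 + 6·t^2 + 4. Mit ∫v(t)dt und Anwendung von x(0) = 5, finden wir x(t) = -2·t^6 - 4·t^5 + 4·t^4 + 2·t^3 + 4·t + 5. Aus der Gleichung für die Position x(t) = -2·t^6 - 4·t^5 + 4·t^4 + 2·t^3 + 4·t + 5, setzen wir t = 2 ein und erhalten x = -163.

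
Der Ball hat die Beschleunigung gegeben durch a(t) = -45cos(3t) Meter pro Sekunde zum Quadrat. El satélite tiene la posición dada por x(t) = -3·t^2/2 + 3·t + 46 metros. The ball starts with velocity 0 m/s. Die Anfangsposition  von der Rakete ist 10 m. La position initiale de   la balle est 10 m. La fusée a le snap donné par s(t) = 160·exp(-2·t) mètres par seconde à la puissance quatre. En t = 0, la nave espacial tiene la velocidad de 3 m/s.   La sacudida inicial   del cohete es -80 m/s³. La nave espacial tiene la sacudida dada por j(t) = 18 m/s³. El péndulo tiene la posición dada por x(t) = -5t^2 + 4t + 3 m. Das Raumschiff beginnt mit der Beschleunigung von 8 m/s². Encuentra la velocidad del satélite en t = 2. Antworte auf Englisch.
To solve this, we need to take 1 derivative of our position equation x(t) = -3·t^2/2 + 3·t + 46. Differentiating position, we get velocity: v(t) = 3 - 3·t. Using v(t) = 3 - 3·t and substituting t = 2, we find v = -3.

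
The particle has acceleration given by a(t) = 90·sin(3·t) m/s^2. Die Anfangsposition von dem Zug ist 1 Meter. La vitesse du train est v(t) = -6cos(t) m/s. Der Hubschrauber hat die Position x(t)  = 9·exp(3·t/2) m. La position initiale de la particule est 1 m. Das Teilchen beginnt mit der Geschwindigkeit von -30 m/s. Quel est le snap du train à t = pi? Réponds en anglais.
Starting from velocity v(t) = -6·cos(t), we take 3 derivatives. Differentiating velocity, we get acceleration: a(t) = 6·sin(t). The derivative of acceleration gives jerk: j(t) = 6·cos(t). Taking d/dt of j(t), we find s(t) = -6·sin(t). From the given snap equation s(t) = -6·sin(t), we substitute t = pi to get s = 0.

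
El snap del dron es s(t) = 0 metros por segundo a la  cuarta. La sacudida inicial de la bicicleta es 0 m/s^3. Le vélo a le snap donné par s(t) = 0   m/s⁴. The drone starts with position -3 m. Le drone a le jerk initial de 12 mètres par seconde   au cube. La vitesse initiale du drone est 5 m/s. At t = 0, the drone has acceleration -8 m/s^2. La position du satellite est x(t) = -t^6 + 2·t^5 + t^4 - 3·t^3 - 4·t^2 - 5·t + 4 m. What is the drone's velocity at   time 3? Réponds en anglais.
We need to integrate our snap equation s(t) = 0 3 times. Finding the integral of s(t) and using j(0) = 12: j(t) = 12. Taking ∫j(t)dt and applying a(0) = -8, we find a(t) = 12·t - 8. Finding the integral of a(t) and using v(0) = 5: v(t) = 6·t^2 - 8·t + 5. Using v(t) = 6·t^2 - 8·t + 5 and substituting t = 3, we find v = 35.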